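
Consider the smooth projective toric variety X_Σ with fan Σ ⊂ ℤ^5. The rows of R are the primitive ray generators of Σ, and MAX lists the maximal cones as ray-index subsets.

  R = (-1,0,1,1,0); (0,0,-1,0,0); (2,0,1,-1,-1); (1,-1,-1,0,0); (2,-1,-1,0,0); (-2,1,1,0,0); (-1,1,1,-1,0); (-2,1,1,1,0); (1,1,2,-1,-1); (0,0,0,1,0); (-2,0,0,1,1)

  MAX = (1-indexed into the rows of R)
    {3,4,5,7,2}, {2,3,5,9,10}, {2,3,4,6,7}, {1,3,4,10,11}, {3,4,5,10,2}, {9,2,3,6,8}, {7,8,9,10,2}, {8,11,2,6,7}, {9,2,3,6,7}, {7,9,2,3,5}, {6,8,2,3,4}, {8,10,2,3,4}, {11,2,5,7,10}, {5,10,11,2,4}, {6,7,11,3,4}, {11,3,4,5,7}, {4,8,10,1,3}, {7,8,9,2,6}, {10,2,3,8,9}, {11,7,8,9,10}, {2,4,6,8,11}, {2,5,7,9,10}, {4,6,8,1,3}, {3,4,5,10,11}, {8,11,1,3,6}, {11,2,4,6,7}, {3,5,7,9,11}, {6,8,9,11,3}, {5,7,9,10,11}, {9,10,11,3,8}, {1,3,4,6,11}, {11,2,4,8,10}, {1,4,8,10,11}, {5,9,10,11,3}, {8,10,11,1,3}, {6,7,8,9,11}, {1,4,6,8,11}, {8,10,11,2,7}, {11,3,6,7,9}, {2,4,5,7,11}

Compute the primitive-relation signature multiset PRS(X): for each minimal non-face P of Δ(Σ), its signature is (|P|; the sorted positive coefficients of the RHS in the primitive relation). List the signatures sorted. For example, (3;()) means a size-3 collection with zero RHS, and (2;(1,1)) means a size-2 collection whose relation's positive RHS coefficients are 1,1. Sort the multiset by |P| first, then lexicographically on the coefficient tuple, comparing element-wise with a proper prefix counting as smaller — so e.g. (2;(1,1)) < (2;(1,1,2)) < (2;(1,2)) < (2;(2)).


15 collections generate NE(X_Σ); each relation:

  P = {5,6}:  v_{5} + v_{6} = 0  so sig = (2;())
  P = {4,9}:  v_{4} + v_{9} = v_{3}  so sig = (2;(1))
  P = {5,8}:  v_{5} + v_{8} = v_{10}  so sig = (2;(1))
  P = {6,10}:  v_{6} + v_{10} = v_{8}  so sig = (2;(1))
  P = {1,2}:  v_{1} + v_{2} = v_{4} + v_{8}  so sig = (2;(1,1))
  P = {1,7}:  v_{1} + v_{7} = v_{3} + v_{6} + v_{11}  so sig = (2;(1,1,1))
  P = {1,5}:  v_{1} + v_{5} = v_{3} + v_{4} + v_{10} + v_{11}  so sig = (2;(1,1,1,1))
  P = {1,9}:  v_{1} + v_{9} = 2·v_{3} + v_{8} + v_{11}  so sig = (2;(1,1,2))
  P = {2,3,11}:  v_{2} + v_{3} + v_{11} = 0  so sig = (3;())
  P = {4,7,10}:  v_{4} + v_{7} + v_{10} = 0  so sig = (3;())
  P = {3,7,10}:  v_{3} + v_{7} + v_{10} = v_{9}  so sig = (3;(1))
  P = {4,7,8}:  v_{4} + v_{7} + v_{8} = v_{6}  so sig = (3;(1))
  P = {2,9,11}:  v_{2} + v_{9} + v_{11} = v_{7} + v_{10}  so sig = (3;(1,1))
  P = {3,7,8}:  v_{3} + v_{7} + v_{8} = v_{6} + v_{9}  so sig = (3;(1,1))
  P = {3,4,8,11}:  v_{3} + v_{4} + v_{8} + v_{11} = v_{1}  so sig = (4;(1))

so the primitive-relation signature multiset is
[(2;()), (2;(1)), (2;(1)), (2;(1)), (2;(1,1)), (2;(1,1,1)), (2;(1,1,1,1)), (2;(1,1,2)), (3;()), (3;()), (3;(1)), (3;(1)), (3;(1,1)), (3;(1,1)), (4;(1))]


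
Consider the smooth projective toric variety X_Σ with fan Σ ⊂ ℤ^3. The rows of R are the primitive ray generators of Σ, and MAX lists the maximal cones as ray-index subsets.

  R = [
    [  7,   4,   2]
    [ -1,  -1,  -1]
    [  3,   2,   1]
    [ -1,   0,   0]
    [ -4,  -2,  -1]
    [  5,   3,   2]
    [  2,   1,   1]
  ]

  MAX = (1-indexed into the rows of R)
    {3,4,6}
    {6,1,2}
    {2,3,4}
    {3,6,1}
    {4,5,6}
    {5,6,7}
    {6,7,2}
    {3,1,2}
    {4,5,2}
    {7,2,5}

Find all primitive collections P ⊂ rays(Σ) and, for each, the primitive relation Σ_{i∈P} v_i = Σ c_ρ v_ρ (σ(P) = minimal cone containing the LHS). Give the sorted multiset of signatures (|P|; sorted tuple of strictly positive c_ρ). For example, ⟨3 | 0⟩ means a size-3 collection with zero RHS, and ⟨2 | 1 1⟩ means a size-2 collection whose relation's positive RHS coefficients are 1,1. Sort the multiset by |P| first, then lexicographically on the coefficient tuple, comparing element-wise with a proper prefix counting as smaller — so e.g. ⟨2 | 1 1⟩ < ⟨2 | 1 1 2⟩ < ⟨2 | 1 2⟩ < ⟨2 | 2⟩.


Δ(Σ) — 7 vertices, 9 min non-faces:

  {1,5}:  v_{1} + v_{5} = v_{3}  ⇒ sig = ⟨2 | 1⟩
  {3,5}:  v_{3} + v_{5} = v_{4}  ⇒ sig = ⟨2 | 1⟩
  {3,7}:  v_{3} + v_{7} = v_{6}  ⇒ sig = ⟨2 | 1⟩
  {4,7}:  v_{4} + v_{7} = v_{5} + v_{6}  ⇒ sig = ⟨2 | 1 1⟩
  {1,7}:  v_{1} + v_{7} = v_{2} + 2·v_{6}  ⇒ sig = ⟨2 | 1 2⟩
  {1,4}:  v_{1} + v_{4} = 2·v_{3}  ⇒ sig = ⟨2 | 2⟩
  {2,5,6}:  v_{2} + v_{5} + v_{6} = 0  ⇒ sig = ⟨3 | 0⟩
  {2,3,6}:  v_{2} + v_{3} + v_{6} = v_{1}  ⇒ sig = ⟨3 | 1⟩
  {2,4,6}:  v_{2} + v_{4} + v_{6} = v_{3}  ⇒ sig = ⟨3 | 1⟩

Sorted signature multiset PRS(X):
{ ⟨2 | 1⟩ ×3,  ⟨2 | 1 1⟩,  ⟨2 | 1 2⟩,  ⟨2 | 2⟩,  ⟨3 | 0⟩,  ⟨3 | 1⟩ ×2 }


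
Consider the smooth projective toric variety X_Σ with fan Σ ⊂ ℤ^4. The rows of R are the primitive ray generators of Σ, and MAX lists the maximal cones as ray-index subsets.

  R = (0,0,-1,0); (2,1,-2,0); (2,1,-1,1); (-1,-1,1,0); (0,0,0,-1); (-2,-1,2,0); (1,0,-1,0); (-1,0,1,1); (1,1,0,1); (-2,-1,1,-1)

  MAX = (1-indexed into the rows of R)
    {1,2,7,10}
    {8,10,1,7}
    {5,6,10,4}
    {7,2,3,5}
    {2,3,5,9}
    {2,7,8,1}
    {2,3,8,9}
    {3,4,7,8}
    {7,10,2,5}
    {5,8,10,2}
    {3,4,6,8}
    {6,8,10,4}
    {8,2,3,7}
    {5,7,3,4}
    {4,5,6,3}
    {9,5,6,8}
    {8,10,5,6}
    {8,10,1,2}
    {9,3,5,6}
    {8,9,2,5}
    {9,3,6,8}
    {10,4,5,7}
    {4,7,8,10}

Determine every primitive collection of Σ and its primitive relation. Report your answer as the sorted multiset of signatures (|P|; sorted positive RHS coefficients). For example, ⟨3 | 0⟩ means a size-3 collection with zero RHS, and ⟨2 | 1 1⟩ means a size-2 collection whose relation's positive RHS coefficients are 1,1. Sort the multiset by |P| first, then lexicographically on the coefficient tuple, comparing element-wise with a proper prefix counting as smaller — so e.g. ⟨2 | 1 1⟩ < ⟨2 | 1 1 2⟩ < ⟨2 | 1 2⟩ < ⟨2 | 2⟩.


Σ has 16 primitive collections:

  P={2,6}:  v_{2} + v_{6} = 0  ⟹  sig = ⟨2 | 0⟩
  P={3,10}:  v_{3} + v_{10} = 0  ⟹  sig = ⟨2 | 0⟩
  P={2,4}:  v_{2} + v_{4} = v_{7}  ⟹  sig = ⟨2 | 1⟩
  P={6,7}:  v_{6} + v_{7} = v_{4}  ⟹  sig = ⟨2 | 1⟩
  P={7,9}:  v_{7} + v_{9} = v_{3}  ⟹  sig = ⟨2 | 1⟩
  P={1,5}:  v_{1} + v_{5} = v_{2} + v_{10}  ⟹  sig = ⟨2 | 1 1⟩
  P={1,9}:  v_{1} + v_{9} = v_{2} + v_{8}  ⟹  sig = ⟨2 | 1 1⟩
  P={4,9}:  v_{4} + v_{9} = v_{3} + v_{6}  ⟹  sig = ⟨2 | 1 1⟩
  P={9,10}:  v_{9} + v_{10} = v_{5} + v_{8}  ⟹  sig = ⟨2 | 1 1⟩
  P={1,3}:  v_{1} + v_{3} = v_{2} + v_{7} + v_{8}  ⟹  sig = ⟨2 | 1 1 1⟩
  P={1,6}:  v_{1} + v_{6} = v_{7} + v_{8} + v_{10}  ⟹  sig = ⟨2 | 1 1 1⟩
  P={1,4}:  v_{1} + v_{4} = 2·v_{7} + v_{8} + v_{10}  ⟹  sig = ⟨2 | 1 1 2⟩
  P={5,7,8}:  v_{5} + v_{7} + v_{8} = 0  ⟹  sig = ⟨3 | 0⟩
  P={3,5,8}:  v_{3} + v_{5} + v_{8} = v_{9}  ⟹  sig = ⟨3 | 1⟩
  P={4,5,8}:  v_{4} + v_{5} + v_{8} = v_{6}  ⟹  sig = ⟨3 | 1⟩
  P={2,7,8,10}:  v_{2} + v_{7} + v_{8} + v_{10} = v_{1}  ⟹  sig = ⟨4 | 1⟩

so the primitive-relation signature multiset is
[⟨2 | 0⟩, ⟨2 | 0⟩, ⟨2 | 1⟩, ⟨2 | 1⟩, ⟨2 | 1⟩, ⟨2 | 1 1⟩, ⟨2 | 1 1⟩, ⟨2 | 1 1⟩, ⟨2 | 1 1⟩, ⟨2 | 1 1 1⟩, ⟨2 | 1 1 1⟩, ⟨2 | 1 1 2⟩, ⟨3 | 0⟩, ⟨3 | 1⟩, ⟨3 | 1⟩, ⟨4 | 1⟩]


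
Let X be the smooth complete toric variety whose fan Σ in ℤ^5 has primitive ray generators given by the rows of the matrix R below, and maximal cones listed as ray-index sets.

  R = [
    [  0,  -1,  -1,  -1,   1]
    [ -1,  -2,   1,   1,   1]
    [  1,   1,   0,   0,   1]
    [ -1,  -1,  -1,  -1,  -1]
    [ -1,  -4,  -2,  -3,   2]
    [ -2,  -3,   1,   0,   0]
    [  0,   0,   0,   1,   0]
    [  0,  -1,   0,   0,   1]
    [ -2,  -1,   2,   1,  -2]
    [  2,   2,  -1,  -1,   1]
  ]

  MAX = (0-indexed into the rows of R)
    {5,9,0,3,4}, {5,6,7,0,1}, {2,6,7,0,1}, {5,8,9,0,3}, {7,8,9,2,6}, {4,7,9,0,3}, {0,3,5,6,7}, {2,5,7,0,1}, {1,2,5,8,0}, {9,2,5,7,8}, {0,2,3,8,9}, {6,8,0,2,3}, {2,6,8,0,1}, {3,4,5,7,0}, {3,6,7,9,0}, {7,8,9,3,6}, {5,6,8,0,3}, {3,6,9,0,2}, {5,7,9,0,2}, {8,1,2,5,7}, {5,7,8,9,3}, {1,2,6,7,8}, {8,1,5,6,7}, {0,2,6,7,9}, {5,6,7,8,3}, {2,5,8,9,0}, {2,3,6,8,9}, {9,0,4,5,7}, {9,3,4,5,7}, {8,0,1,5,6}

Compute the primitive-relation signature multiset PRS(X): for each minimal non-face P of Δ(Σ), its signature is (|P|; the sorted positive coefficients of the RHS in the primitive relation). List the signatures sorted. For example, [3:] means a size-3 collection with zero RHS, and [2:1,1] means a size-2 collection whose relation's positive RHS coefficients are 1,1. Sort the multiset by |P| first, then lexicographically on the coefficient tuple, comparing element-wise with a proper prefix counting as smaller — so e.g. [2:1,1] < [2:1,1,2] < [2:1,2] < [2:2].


13 collections generate NE(X_Σ); each relation:

  P={1,9}:  v_{1} + v_{9} = v_{2} + v_{7}  so sig = [2:1,1]
  P={1,3}:  v_{1} + v_{3} = 2·v_{0} + v_{6} + v_{8}  so sig = [2:1,1,2]
  P={1,4}:  v_{1} + v_{4} = 2·v_{0} + v_{5} + v_{7}  so sig = [2:1,1,2]
  P={2,4}:  v_{2} + v_{4} = 2·v_{0} + v_{5} + v_{9}  so sig = [2:1,1,2]
  P={4,6}:  v_{4} + v_{6} = v_{0} + v_{3} + 2·v_{7}  so sig = [2:1,1,2]
  P={4,8}:  v_{4} + v_{8} = v_{3} + 2·v_{5} + v_{9}  so sig = [2:1,1,2]
  P={0,7,8}:  v_{0} + v_{7} + v_{8} = v_{5}  so sig = [3:1]
  P={2,3,7}:  v_{2} + v_{3} + v_{7} = v_{0}  so sig = [3:1]
  P={2,5,6}:  v_{2} + v_{5} + v_{6} = v_{1}  so sig = [3:1]
  P={5,6,9}:  v_{5} + v_{6} + v_{9} = v_{7}  so sig = [3:1]
  P={2,3,5}:  v_{2} + v_{3} + v_{5} = 2·v_{0} + v_{8}  so sig = [3:1,2]
  P={0,6,8,9}:  v_{0} + v_{6} + v_{8} + v_{9} = 0  so sig = [4:]
  P={0,3,5,7,9}:  v_{0} + v_{3} + v_{5} + v_{7} + v_{9} = v_{4}  so sig = [5:1]

Signatures (|P|; sorted positive RHS coefficients), sorted:
    |P|=2: 6 collections, coeffs (1,1), (1,1,2), (1,1,2), (1,1,2), (1,1,2), (1,1,2)
    |P|=3: 5 collections, coeffs (1), (1), (1), (1), (1,2)
    |P|=4: 1 collection, coeffs ()
    |P|=5: 1 collection, coeffs (1)


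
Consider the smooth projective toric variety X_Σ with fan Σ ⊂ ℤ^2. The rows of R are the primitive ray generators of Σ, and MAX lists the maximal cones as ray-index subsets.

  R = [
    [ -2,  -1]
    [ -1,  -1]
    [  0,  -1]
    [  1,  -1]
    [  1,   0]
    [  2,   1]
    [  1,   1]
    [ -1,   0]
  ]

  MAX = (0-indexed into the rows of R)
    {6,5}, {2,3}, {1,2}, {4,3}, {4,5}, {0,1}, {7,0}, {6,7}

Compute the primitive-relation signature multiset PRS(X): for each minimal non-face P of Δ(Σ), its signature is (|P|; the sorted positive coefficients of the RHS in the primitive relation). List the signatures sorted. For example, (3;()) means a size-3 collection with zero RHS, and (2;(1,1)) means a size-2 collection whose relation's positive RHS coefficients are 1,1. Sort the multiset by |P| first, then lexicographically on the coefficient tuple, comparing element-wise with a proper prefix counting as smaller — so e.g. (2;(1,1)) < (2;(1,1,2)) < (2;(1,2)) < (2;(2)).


20 collections generate NE(X_Σ); each relation:

  P = {0,5}:  v_{0} + v_{5} = 0  so sig = (2;())
  P = {1,6}:  v_{1} + v_{6} = 0  so sig = (2;())
  P = {4,7}:  v_{4} + v_{7} = 0  so sig = (2;())
  P = {0,4}:  v_{0} + v_{4} = v_{1}  so sig = (2;(1))
  P = {0,6}:  v_{0} + v_{6} = v_{7}  so sig = (2;(1))
  P = {1,4}:  v_{1} + v_{4} = v_{2}  so sig = (2;(1))
  P = {1,5}:  v_{1} + v_{5} = v_{4}  so sig = (2;(1))
  P = {1,7}:  v_{1} + v_{7} = v_{0}  so sig = (2;(1))
  P = {2,4}:  v_{2} + v_{4} = v_{3}  so sig = (2;(1))
  P = {2,6}:  v_{2} + v_{6} = v_{4}  so sig = (2;(1))
  P = {2,7}:  v_{2} + v_{7} = v_{1}  so sig = (2;(1))
  P = {3,7}:  v_{3} + v_{7} = v_{2}  so sig = (2;(1))
  P = {4,6}:  v_{4} + v_{6} = v_{5}  so sig = (2;(1))
  P = {5,7}:  v_{5} + v_{7} = v_{6}  so sig = (2;(1))
  P = {0,3}:  v_{0} + v_{3} = v_{1} + v_{2}  so sig = (2;(1,1))
  P = {0,2}:  v_{0} + v_{2} = 2·v_{1}  so sig = (2;(2))
  P = {1,3}:  v_{1} + v_{3} = 2·v_{2}  so sig = (2;(2))
  P = {2,5}:  v_{2} + v_{5} = 2·v_{4}  so sig = (2;(2))
  P = {3,6}:  v_{3} + v_{6} = 2·v_{4}  so sig = (2;(2))
  P = {3,5}:  v_{3} + v_{5} = 3·v_{4}  so sig = (2;(3))

so the primitive-relation signature multiset is
    (2;())
    (2;())
    (2;())
    (2;(1))
    (2;(1))
    (2;(1))
    (2;(1))
    (2;(1))
    (2;(1))
    (2;(1))
    (2;(1))
    (2;(1))
    (2;(1))
    (2;(1))
    (2;(1,1))
    (2;(2))
    (2;(2))
    (2;(2))
    (2;(2))
    (2;(3))


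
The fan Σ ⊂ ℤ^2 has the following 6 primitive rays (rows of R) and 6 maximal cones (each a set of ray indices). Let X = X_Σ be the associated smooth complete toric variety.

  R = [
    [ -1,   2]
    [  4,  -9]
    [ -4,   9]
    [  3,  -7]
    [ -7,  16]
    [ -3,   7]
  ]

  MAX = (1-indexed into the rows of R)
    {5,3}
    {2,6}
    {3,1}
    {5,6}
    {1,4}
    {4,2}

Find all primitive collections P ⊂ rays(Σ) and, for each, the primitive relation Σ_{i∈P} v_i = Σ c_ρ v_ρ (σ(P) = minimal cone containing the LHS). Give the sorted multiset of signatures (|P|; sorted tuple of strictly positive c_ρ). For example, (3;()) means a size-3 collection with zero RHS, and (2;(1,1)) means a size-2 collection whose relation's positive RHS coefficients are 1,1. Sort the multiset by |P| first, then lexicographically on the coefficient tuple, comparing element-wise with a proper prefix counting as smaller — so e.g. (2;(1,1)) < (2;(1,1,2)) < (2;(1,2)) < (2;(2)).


Minimal non-faces — 9 found among 6 rays, 6 max cones:

  P={2,3}:  v_{2} + v_{3} = 0 ; sig = (2;())
  P={4,6}:  v_{4} + v_{6} = 0 ; sig = (2;())
  P={1,2}:  v_{1} + v_{2} = v_{4} ; sig = (2;(1))
  P={1,6}:  v_{1} + v_{6} = v_{3} ; sig = (2;(1))
  P={2,5}:  v_{2} + v_{5} = v_{6} ; sig = (2;(1))
  P={3,4}:  v_{3} + v_{4} = v_{1} ; sig = (2;(1))
  P={3,6}:  v_{3} + v_{6} = v_{5} ; sig = (2;(1))
  P={4,5}:  v_{4} + v_{5} = v_{3} ; sig = (2;(1))
  P={1,5}:  v_{1} + v_{5} = 2·v_{3} ; sig = (2;(2))

Sorted signature multiset PRS(X):
{ (2;()) ×2,  (2;(1)) ×6,  (2;(2)) }


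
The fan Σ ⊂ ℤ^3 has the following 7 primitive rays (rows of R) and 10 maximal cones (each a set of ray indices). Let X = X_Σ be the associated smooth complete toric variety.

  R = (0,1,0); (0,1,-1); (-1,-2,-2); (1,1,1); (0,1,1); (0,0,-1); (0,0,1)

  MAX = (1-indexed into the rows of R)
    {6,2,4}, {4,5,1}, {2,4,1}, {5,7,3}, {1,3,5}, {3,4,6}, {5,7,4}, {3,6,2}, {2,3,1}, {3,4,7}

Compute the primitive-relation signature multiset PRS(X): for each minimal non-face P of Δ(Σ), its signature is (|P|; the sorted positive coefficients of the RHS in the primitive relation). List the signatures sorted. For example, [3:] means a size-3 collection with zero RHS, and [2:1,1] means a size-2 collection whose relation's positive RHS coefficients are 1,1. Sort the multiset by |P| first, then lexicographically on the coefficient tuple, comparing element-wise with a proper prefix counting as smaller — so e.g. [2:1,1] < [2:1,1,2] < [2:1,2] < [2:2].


9 collections generate NE(X_Σ); each relation:

  P = {6,7}:  v_{6} + v_{7} = 0  ⟹  sig = [2:]
  P = {1,6}:  v_{1} + v_{6} = v_{2}  ⟹  sig = [2:1]
  P = {1,7}:  v_{1} + v_{7} = v_{5}  ⟹  sig = [2:1]
  P = {2,7}:  v_{2} + v_{7} = v_{1}  ⟹  sig = [2:1]
  P = {5,6}:  v_{5} + v_{6} = v_{1}  ⟹  sig = [2:1]
  P = {2,5}:  v_{2} + v_{5} = 2·v_{1}  ⟹  sig = [2:2]
  P = {3,4,5}:  v_{3} + v_{4} + v_{5} = 0  ⟹  sig = [3:]
  P = {1,3,4}:  v_{1} + v_{3} + v_{4} = v_{6}  ⟹  sig = [3:1]
  P = {2,3,4}:  v_{2} + v_{3} + v_{4} = 2·v_{6}  ⟹  sig = [3:2]

Hence PRS(X_Σ) =
    [2:]
    [2:1]
    [2:1]
    [2:1]
    [2:1]
    [2:2]
    [3:]
    [3:1]
    [3:2]


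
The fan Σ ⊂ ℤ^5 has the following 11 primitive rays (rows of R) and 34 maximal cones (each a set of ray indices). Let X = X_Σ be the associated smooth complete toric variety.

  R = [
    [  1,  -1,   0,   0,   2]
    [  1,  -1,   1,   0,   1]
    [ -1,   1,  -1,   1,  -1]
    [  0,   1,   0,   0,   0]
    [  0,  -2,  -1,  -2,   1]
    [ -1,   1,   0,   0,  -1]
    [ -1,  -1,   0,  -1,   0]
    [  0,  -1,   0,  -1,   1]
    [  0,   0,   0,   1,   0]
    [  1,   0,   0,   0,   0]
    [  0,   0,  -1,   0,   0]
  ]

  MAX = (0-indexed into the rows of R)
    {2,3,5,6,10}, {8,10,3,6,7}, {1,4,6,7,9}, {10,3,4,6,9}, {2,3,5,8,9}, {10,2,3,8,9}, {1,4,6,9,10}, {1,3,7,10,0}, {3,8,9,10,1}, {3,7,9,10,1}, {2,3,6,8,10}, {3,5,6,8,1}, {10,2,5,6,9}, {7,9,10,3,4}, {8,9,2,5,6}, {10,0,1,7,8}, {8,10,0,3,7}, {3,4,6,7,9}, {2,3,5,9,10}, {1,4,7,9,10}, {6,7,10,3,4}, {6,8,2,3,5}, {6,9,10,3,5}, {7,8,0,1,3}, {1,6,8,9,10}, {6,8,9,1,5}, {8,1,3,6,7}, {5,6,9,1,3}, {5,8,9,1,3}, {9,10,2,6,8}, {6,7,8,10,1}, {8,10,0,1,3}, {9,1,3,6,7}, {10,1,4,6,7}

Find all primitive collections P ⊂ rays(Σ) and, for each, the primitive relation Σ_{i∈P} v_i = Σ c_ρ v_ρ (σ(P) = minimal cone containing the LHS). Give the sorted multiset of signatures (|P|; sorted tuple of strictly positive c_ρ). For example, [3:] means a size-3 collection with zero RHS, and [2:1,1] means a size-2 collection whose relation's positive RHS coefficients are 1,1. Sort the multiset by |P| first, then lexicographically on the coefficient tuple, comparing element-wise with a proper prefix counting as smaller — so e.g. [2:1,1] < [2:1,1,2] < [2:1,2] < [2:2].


Minimal non-faces — 20 found among 11 rays, 34 max cones:

  • {1,2}:  v_{1} + v_{2} = v_{8} — sig = [2:1]
  • {5,7}:  v_{5} + v_{7} = v_{3} + v_{6} — sig = [2:1,1]
  • {0,5}:  v_{0} + v_{5} = v_{3} + v_{7} + v_{8} — sig = [2:1,1,1]
  • {2,7}:  v_{2} + v_{7} = v_{3} + v_{6} + v_{8} + v_{10} — sig = [2:1,1,1,1]
  • {0,2}:  v_{0} + v_{2} = v_{3} + v_{7} + 2·v_{8} + v_{10} — sig = [2:1,1,1,2]
  • {4,5}:  v_{4} + v_{5} = v_{3} + 2·v_{6} + v_{9} + v_{10} — sig = [2:1,1,1,2]
  • {4,8}:  v_{4} + v_{8} = v_{1} + v_{6} + 2·v_{10} — sig = [2:1,1,2]
  • {0,6}:  v_{0} + v_{6} = 2·v_{7} + v_{8} — sig = [2:1,2]
  • {2,4}:  v_{2} + v_{4} = v_{6} + 2·v_{10} — sig = [2:1,2]
  • {0,4}:  v_{0} + v_{4} = v_{1} + 2·v_{7} + 2·v_{10} — sig = [2:1,2,2]
  • {0,9}:  v_{0} + v_{9} = 2·v_{1} + v_{3} + 2·v_{10} — sig = [2:1,2,2]
  • {1,5,10}:  v_{1} + v_{5} + v_{10} = 0 — sig = [3:]
  • {5,8,10}:  v_{5} + v_{8} + v_{10} = v_{2} — sig = [3:1]
  • {7,8,9}:  v_{7} + v_{8} + v_{9} = v_{1} + v_{10} — sig = [3:1,1]
  • {1,3,4}:  v_{1} + v_{3} + v_{4} = 2·v_{7} + v_{9} — sig = [3:1,2]
  • {3,6,8,9}:  v_{3} + v_{6} + v_{8} + v_{9} = 0 — sig = [4:]
  • {1,3,6,10}:  v_{1} + v_{3} + v_{6} + v_{10} = v_{7} — sig = [4:1]
  • {6,7,9,10}:  v_{6} + v_{7} + v_{9} + v_{10} = v_{4} — sig = [4:1]
  • {2,3,6,9}:  v_{2} + v_{3} + v_{6} + v_{9} = v_{5} + v_{10} — sig = [4:1,1]
  • {1,3,7,8,10}:  v_{1} + v_{3} + v_{7} + v_{8} + v_{10} = v_{0} — sig = [5:1]

Sorted signature multiset PRS(X):
[[2:1], [2:1,1], [2:1,1,1], [2:1,1,1,1], [2:1,1,1,2], [2:1,1,1,2], [2:1,1,2], [2:1,2], [2:1,2], [2:1,2,2], [2:1,2,2], [3:], [3:1], [3:1,1], [3:1,2], [4:], [4:1], [4:1], [4:1,1], [5:1]]


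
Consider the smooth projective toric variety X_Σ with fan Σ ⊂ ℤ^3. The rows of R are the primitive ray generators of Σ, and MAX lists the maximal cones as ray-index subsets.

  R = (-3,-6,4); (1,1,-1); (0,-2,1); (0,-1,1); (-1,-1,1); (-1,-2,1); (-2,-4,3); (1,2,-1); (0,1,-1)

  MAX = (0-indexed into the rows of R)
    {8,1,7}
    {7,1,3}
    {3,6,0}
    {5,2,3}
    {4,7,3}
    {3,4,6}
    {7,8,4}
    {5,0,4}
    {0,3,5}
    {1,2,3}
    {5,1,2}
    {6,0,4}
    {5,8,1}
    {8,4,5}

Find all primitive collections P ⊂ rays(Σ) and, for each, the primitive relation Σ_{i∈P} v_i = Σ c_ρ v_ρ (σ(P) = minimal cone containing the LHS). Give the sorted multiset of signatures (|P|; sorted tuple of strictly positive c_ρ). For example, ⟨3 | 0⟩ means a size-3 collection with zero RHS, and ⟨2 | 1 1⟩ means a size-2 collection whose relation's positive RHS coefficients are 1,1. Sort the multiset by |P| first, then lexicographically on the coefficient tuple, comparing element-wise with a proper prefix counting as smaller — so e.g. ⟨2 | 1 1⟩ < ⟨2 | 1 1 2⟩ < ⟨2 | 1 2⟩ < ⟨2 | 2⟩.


Σ has 18 primitive collections:

  • {1,4}:  v_{1} + v_{4} = 0 ; sig = ⟨2 | 0⟩
  • {3,8}:  v_{3} + v_{8} = 0 ; sig = ⟨2 | 0⟩
  • {5,7}:  v_{5} + v_{7} = 0 ; sig = ⟨2 | 0⟩
  • {0,7}:  v_{0} + v_{7} = v_{6} ; sig = ⟨2 | 1⟩
  • {5,6}:  v_{5} + v_{6} = v_{0} ; sig = ⟨2 | 1⟩
  • {1,6}:  v_{1} + v_{6} = v_{3} + v_{5} ; sig = ⟨2 | 1 1⟩
  • {2,4}:  v_{2} + v_{4} = v_{3} + v_{5} ; sig = ⟨2 | 1 1⟩
  • {2,7}:  v_{2} + v_{7} = v_{1} + v_{3} ; sig = ⟨2 | 1 1⟩
  • {2,8}:  v_{2} + v_{8} = v_{1} + v_{5} ; sig = ⟨2 | 1 1⟩
  • {6,7}:  v_{6} + v_{7} = v_{3} + v_{4} ; sig = ⟨2 | 1 1⟩
  • {6,8}:  v_{6} + v_{8} = v_{4} + v_{5} ; sig = ⟨2 | 1 1⟩
  • {0,1}:  v_{0} + v_{1} = v_{3} + 2·v_{5} ; sig = ⟨2 | 1 2⟩
  • {0,8}:  v_{0} + v_{8} = v_{4} + 2·v_{5} ; sig = ⟨2 | 1 2⟩
  • {2,6}:  v_{2} + v_{6} = 2·v_{3} + 2·v_{5} ; sig = ⟨2 | 2 2⟩
  • {0,2}:  v_{0} + v_{2} = 2·v_{3} + 3·v_{5} ; sig = ⟨2 | 2 3⟩
  • {1,3,5}:  v_{1} + v_{3} + v_{5} = v_{2} ; sig = ⟨3 | 1⟩
  • {3,4,5}:  v_{3} + v_{4} + v_{5} = v_{6} ; sig = ⟨3 | 1⟩
  • {0,3,4}:  v_{0} + v_{3} + v_{4} = 2·v_{6} ; sig = ⟨3 | 2⟩

so the primitive-relation signature multiset is
    ⟨2 | 0⟩
    ⟨2 | 0⟩
    ⟨2 | 0⟩
    ⟨2 | 1⟩
    ⟨2 | 1⟩
    ⟨2 | 1 1⟩
    ⟨2 | 1 1⟩
    ⟨2 | 1 1⟩
    ⟨2 | 1 1⟩
    ⟨2 | 1 1⟩
    ⟨2 | 1 1⟩
    ⟨2 | 1 2⟩
    ⟨2 | 1 2⟩
    ⟨2 | 2 2⟩
    ⟨2 | 2 3⟩
    ⟨3 | 1⟩
    ⟨3 | 1⟩
    ⟨3 | 2⟩


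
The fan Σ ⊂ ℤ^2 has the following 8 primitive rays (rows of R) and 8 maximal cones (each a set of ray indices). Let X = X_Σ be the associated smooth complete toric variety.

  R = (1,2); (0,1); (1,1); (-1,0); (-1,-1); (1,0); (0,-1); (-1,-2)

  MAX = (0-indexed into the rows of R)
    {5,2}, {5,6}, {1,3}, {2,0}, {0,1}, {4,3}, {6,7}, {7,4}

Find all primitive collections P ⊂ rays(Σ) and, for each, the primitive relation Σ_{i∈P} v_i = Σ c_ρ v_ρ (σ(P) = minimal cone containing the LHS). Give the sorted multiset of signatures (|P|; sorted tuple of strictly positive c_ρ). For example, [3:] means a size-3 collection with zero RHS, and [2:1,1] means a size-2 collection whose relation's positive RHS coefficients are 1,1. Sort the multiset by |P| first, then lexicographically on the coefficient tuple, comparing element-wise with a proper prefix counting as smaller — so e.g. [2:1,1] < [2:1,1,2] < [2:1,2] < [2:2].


The 20 primitive collections of Σ (r=8, n=2):

  P = {0,7}:  v_{0} + v_{7} = 0  so sig = [2:]
  P = {1,6}:  v_{1} + v_{6} = 0  so sig = [2:]
  P = {2,4}:  v_{2} + v_{4} = 0  so sig = [2:]
  P = {3,5}:  v_{3} + v_{5} = 0  so sig = [2:]
  P = {0,4}:  v_{0} + v_{4} = v_{1}  so sig = [2:1]
  P = {0,6}:  v_{0} + v_{6} = v_{2}  so sig = [2:1]
  P = {1,2}:  v_{1} + v_{2} = v_{0}  so sig = [2:1]
  P = {1,4}:  v_{1} + v_{4} = v_{3}  so sig = [2:1]
  P = {1,5}:  v_{1} + v_{5} = v_{2}  so sig = [2:1]
  P = {1,7}:  v_{1} + v_{7} = v_{4}  so sig = [2:1]
  P = {2,3}:  v_{2} + v_{3} = v_{1}  so sig = [2:1]
  P = {2,6}:  v_{2} + v_{6} = v_{5}  so sig = [2:1]
  P = {2,7}:  v_{2} + v_{7} = v_{6}  so sig = [2:1]
  P = {3,6}:  v_{3} + v_{6} = v_{4}  so sig = [2:1]
  P = {4,5}:  v_{4} + v_{5} = v_{6}  so sig = [2:1]
  P = {4,6}:  v_{4} + v_{6} = v_{7}  so sig = [2:1]
  P = {0,3}:  v_{0} + v_{3} = 2·v_{1}  so sig = [2:2]
  P = {0,5}:  v_{0} + v_{5} = 2·v_{2}  so sig = [2:2]
  P = {3,7}:  v_{3} + v_{7} = 2·v_{4}  so sig = [2:2]
  P = {5,7}:  v_{5} + v_{7} = 2·v_{6}  so sig = [2:2]

Sorted signature multiset PRS(X):
    |P|=2: 20 collections, coeffs (), (), (), (), (1), (1), (1), (1), (1), (1), (1), (1), (1), (1), (1), (1), (2), (2), (2), (2)


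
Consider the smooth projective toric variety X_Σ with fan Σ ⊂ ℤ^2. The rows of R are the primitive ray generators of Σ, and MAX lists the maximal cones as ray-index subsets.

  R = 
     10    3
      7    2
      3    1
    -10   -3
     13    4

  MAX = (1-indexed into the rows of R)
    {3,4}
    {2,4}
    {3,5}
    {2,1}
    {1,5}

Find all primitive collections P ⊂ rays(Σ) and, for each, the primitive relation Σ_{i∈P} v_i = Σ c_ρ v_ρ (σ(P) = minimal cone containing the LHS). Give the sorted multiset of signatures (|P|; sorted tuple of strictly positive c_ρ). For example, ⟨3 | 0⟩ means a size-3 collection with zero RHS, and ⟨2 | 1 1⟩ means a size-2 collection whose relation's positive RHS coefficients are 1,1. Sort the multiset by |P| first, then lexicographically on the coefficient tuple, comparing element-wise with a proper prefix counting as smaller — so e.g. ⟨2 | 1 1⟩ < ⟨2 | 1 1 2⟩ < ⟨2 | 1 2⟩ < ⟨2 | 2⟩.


5 minimal non-faces of Δ(Σ) (on 5 rays):

  {1,4}:  v_{1} + v_{4} = 0 ; sig = ⟨2 | 0⟩
  {1,3}:  v_{1} + v_{3} = v_{5} ; sig = ⟨2 | 1⟩
  {2,3}:  v_{2} + v_{3} = v_{1} ; sig = ⟨2 | 1⟩
  {4,5}:  v_{4} + v_{5} = v_{3} ; sig = ⟨2 | 1⟩
  {2,5}:  v_{2} + v_{5} = 2·v_{1} ; sig = ⟨2 | 2⟩

Sorted signature multiset PRS(X):
{ ⟨2 | 0⟩,  ⟨2 | 1⟩ ×3,  ⟨2 | 2⟩ }


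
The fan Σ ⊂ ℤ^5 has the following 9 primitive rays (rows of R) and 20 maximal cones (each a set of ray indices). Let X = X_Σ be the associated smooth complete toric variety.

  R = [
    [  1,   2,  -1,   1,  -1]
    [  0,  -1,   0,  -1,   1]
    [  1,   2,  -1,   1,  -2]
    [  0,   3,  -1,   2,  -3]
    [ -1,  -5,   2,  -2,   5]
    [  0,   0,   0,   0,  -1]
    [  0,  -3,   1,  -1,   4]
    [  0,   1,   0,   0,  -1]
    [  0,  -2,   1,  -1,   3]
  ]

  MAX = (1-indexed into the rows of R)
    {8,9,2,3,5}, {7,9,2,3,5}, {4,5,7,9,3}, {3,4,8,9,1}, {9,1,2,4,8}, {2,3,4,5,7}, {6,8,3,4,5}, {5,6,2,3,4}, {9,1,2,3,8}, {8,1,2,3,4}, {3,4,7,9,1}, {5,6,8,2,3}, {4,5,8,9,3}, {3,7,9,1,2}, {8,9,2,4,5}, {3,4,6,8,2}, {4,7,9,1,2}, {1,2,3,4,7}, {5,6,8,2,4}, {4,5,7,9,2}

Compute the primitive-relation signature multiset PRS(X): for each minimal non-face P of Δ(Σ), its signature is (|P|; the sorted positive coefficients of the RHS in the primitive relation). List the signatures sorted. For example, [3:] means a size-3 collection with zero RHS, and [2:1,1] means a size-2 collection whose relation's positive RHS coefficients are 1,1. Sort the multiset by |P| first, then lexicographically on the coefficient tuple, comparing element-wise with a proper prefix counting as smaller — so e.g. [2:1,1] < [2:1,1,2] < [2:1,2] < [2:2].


Minimal non-faces — 7 found among 9 rays, 20 max cones:

  P={1,5}:  v_{1} + v_{5} = v_{7}  ⇒ sig = [2:1]
  P={1,6}:  v_{1} + v_{6} = v_{3}  ⇒ sig = [2:1]
  P={7,8}:  v_{7} + v_{8} = v_{9}  ⇒ sig = [2:1]
  P={6,7}:  v_{6} + v_{7} = v_{3} + v_{5}  ⇒ sig = [2:1,1]
  P={6,9}:  v_{6} + v_{9} = v_{3} + v_{5} + v_{8}  ⇒ sig = [2:1,1,1]
  P={2,3,4,9}:  v_{2} + v_{3} + v_{4} + v_{9} = v_{1}  ⇒ sig = [4:1]
  P={2,3,4,5,8}:  v_{2} + v_{3} + v_{4} + v_{5} + v_{8} = 0  ⇒ sig = [5:]

Sorted signature multiset PRS(X):
[[2:1], [2:1], [2:1], [2:1,1], [2:1,1,1], [4:1], [5:]]


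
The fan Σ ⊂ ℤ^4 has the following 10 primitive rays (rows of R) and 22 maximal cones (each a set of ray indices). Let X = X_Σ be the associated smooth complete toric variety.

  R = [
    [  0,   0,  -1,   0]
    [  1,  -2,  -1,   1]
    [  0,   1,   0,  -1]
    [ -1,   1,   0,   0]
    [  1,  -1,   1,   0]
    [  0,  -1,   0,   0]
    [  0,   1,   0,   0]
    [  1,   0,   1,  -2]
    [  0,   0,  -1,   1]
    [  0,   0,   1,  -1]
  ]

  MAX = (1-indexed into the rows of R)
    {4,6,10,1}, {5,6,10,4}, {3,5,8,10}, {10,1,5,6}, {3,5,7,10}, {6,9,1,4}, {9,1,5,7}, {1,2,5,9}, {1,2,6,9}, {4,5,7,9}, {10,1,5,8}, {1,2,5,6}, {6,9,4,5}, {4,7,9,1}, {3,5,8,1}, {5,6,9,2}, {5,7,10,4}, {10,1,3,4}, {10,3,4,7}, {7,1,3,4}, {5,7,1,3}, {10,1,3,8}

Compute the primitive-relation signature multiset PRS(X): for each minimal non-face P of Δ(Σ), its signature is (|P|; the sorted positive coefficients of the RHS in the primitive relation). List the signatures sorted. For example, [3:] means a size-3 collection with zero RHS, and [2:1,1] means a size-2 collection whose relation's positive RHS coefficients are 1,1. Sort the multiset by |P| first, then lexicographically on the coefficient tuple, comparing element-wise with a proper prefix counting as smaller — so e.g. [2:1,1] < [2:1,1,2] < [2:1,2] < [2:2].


18 collections generate NE(X_Σ); each relation:

  P = {6,7}:  v_{6} + v_{7} = 0  ⇒ sig = [2:]
  P = {9,10}:  v_{9} + v_{10} = 0  ⇒ sig = [2:]
  P = {2,4}:  v_{2} + v_{4} = v_{6} + v_{9}  ⇒ sig = [2:1,1]
  P = {3,6}:  v_{3} + v_{6} = v_{1} + v_{10}  ⇒ sig = [2:1,1]
  P = {3,9}:  v_{3} + v_{9} = v_{1} + v_{7}  ⇒ sig = [2:1,1]
  P = {4,8}:  v_{4} + v_{8} = v_{3} + v_{10}  ⇒ sig = [2:1,1]
  P = {2,7}:  v_{2} + v_{7} = v_{1} + v_{5} + v_{9}  ⇒ sig = [2:1,1,1]
  P = {2,10}:  v_{2} + v_{10} = v_{1} + v_{5} + v_{6}  ⇒ sig = [2:1,1,1]
  P = {8,9}:  v_{8} + v_{9} = v_{1} + v_{3} + v_{5}  ⇒ sig = [2:1,1,1]
  P = {2,3}:  v_{2} + v_{3} = 2·v_{1} + v_{5}  ⇒ sig = [2:1,2]
  P = {7,8}:  v_{7} + v_{8} = 2·v_{3} + v_{5}  ⇒ sig = [2:1,2]
  P = {6,8}:  v_{6} + v_{8} = 2·v_{1} + v_{5} + 2·v_{10}  ⇒ sig = [2:1,2,2]
  P = {2,8}:  v_{2} + v_{8} = 3·v_{1} + 2·v_{5} + v_{10}  ⇒ sig = [2:1,2,3]
  P = {1,4,5}:  v_{1} + v_{4} + v_{5} = 0  ⇒ sig = [3:]
  P = {1,7,10}:  v_{1} + v_{7} + v_{10} = v_{3}  ⇒ sig = [3:1]
  P = {3,4,5}:  v_{3} + v_{4} + v_{5} = v_{7} + v_{10}  ⇒ sig = [3:1,1]
  P = {1,3,5,10}:  v_{1} + v_{3} + v_{5} + v_{10} = v_{8}  ⇒ sig = [4:1]
  P = {1,5,6,9}:  v_{1} + v_{5} + v_{6} + v_{9} = v_{2}  ⇒ sig = [4:1]

Signatures (|P|; sorted positive RHS coefficients), sorted:
    [2:]
    [2:]
    [2:1,1]
    [2:1,1]
    [2:1,1]
    [2:1,1]
    [2:1,1,1]
    [2:1,1,1]
    [2:1,1,1]
    [2:1,2]
    [2:1,2]
    [2:1,2,2]
    [2:1,2,3]
    [3:]
    [3:1]
    [3:1,1]
    [4:1]
    [4:1]


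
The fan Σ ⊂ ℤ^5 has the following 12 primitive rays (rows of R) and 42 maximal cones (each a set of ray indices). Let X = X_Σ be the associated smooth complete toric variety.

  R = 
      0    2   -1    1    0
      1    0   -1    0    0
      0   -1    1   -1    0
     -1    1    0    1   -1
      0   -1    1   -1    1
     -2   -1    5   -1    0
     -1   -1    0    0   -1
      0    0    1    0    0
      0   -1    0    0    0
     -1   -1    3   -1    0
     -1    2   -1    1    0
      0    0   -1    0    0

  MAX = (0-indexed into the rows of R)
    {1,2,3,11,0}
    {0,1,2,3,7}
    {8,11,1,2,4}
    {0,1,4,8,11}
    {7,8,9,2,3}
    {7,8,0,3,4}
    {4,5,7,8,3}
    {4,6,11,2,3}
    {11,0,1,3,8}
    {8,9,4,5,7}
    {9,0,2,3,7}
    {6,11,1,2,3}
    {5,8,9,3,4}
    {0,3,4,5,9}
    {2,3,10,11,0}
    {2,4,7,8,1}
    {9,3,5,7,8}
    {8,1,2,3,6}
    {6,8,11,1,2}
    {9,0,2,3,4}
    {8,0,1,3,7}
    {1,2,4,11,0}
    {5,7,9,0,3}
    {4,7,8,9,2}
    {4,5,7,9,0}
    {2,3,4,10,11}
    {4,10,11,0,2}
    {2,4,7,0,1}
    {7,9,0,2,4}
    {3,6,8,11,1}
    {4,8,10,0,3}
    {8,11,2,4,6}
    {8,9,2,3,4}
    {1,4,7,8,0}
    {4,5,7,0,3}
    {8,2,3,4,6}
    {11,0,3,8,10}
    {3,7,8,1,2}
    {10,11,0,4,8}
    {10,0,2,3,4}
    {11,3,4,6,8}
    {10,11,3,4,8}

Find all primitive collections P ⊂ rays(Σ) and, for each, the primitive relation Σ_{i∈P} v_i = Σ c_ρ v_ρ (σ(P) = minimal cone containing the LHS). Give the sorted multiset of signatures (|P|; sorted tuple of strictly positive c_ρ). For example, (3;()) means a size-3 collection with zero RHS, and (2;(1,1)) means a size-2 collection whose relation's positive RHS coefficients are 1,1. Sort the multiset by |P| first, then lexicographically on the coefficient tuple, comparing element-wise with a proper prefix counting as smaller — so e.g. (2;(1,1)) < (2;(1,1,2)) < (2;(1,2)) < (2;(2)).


Σ has 25 primitive collections:

  {7,11}:  v_{7} + v_{11} = 0 ; sig = (2;())
  {0,6}:  v_{0} + v_{6} = v_{3} + v_{11} ; sig = (2;(1,1))
  {1,5}:  v_{1} + v_{5} = v_{7} + v_{9} ; sig = (2;(1,1))
  {1,9}:  v_{1} + v_{9} = v_{2} + v_{7} ; sig = (2;(1,1))
  {1,10}:  v_{1} + v_{10} = v_{0} + v_{11} ; sig = (2;(1,1))
  {5,11}:  v_{5} + v_{11} = v_{3} + v_{4} + v_{9} ; sig = (2;(1,1,1))
  {6,7}:  v_{6} + v_{7} = v_{2} + v_{3} + v_{8} ; sig = (2;(1,1,1))
  {7,10}:  v_{7} + v_{10} = v_{0} + v_{3} + v_{4} ; sig = (2;(1,1,1))
  {9,11}:  v_{9} + v_{11} = v_{2} + v_{3} + v_{4} ; sig = (2;(1,1,1))
  {5,6}:  v_{5} + v_{6} = v_{2} + 2·v_{3} + v_{4} + v_{8} + v_{9} ; sig = (2;(1,1,1,1,2))
  {5,10}:  v_{5} + v_{10} = v_{0} + 2·v_{3} + 2·v_{4} + v_{9} ; sig = (2;(1,1,2,2))
  {6,9}:  v_{6} + v_{9} = 2·v_{2} + 2·v_{3} + v_{4} + v_{8} ; sig = (2;(1,1,2,2))
  {9,10}:  v_{9} + v_{10} = v_{0} + v_{2} + 2·v_{3} + 2·v_{4} ; sig = (2;(1,1,2,2))
  {6,10}:  v_{6} + v_{10} = 2·v_{3} + v_{4} + 2·v_{11} ; sig = (2;(1,2,2))
  {2,5}:  v_{2} + v_{5} = 2·v_{9} ; sig = (2;(2))
  {0,2,8}:  v_{0} + v_{2} + v_{8} = 0 ; sig = (3;())
  {1,3,4}:  v_{1} + v_{3} + v_{4} = 0 ; sig = (3;())
  {0,8,9}:  v_{0} + v_{8} + v_{9} = v_{3} + v_{4} + v_{7} ; sig = (3;(1,1,1))
  {1,4,6}:  v_{1} + v_{4} + v_{6} = v_{2} + v_{8} + v_{11} ; sig = (3;(1,1,1))
  {2,8,10}:  v_{2} + v_{8} + v_{10} = v_{3} + v_{4} + v_{11} ; sig = (3;(1,1,1))
  {0,5,8}:  v_{0} + v_{5} + v_{8} = 2·v_{3} + 2·v_{4} + 2·v_{7} ; sig = (3;(2,2,2))
  {0,3,4,11}:  v_{0} + v_{3} + v_{4} + v_{11} = v_{10} ; sig = (4;(1))
  {2,3,4,7}:  v_{2} + v_{3} + v_{4} + v_{7} = v_{9} ; sig = (4;(1))
  {2,3,8,11}:  v_{2} + v_{3} + v_{8} + v_{11} = v_{6} ; sig = (4;(1))
  {3,4,7,9}:  v_{3} + v_{4} + v_{7} + v_{9} = v_{5} ; sig = (4;(1))

so the primitive-relation signature multiset is
{ (2;()),  (2;(1,1)) ×4,  (2;(1,1,1)) ×4,  (2;(1,1,1,1,2)),  (2;(1,1,2,2)) ×3,  (2;(1,2,2)),  (2;(2)),  (3;()) ×2,  (3;(1,1,1)) ×3,  (3;(2,2,2)),  (4;(1)) ×4 }


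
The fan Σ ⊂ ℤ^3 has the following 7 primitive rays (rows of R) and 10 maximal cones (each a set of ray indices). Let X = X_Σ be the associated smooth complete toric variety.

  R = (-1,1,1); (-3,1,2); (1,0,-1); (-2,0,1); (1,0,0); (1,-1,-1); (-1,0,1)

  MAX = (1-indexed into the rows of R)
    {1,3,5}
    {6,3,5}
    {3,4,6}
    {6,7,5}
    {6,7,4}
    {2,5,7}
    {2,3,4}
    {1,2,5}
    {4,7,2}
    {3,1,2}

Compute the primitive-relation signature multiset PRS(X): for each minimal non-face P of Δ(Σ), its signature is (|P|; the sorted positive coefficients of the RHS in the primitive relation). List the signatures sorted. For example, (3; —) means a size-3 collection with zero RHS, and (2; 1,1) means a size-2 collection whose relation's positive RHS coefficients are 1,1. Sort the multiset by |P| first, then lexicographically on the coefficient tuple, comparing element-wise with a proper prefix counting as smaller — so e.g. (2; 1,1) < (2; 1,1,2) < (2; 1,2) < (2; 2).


7 minimal non-faces of Δ(Σ) (on 7 rays):

  • {1,6}:  v_{1} + v_{6} = 0  →  sig = (2; —)
  • {3,7}:  v_{3} + v_{7} = 0  →  sig = (2; —)
  • {1,4}:  v_{1} + v_{4} = v_{2}  →  sig = (2; 1)
  • {2,6}:  v_{2} + v_{6} = v_{4}  →  sig = (2; 1)
  • {4,5}:  v_{4} + v_{5} = v_{7}  →  sig = (2; 1)
  • {1,7}:  v_{1} + v_{7} = v_{2} + v_{5}  →  sig = (2; 1,1)
  • {2,3,5}:  v_{2} + v_{3} + v_{5} = v_{1}  →  sig = (3; 1)

Hence PRS(X_Σ) =
    (2; —)
    (2; —)
    (2; 1)
    (2; 1)
    (2; 1)
    (2; 1,1)
    (3; 1)


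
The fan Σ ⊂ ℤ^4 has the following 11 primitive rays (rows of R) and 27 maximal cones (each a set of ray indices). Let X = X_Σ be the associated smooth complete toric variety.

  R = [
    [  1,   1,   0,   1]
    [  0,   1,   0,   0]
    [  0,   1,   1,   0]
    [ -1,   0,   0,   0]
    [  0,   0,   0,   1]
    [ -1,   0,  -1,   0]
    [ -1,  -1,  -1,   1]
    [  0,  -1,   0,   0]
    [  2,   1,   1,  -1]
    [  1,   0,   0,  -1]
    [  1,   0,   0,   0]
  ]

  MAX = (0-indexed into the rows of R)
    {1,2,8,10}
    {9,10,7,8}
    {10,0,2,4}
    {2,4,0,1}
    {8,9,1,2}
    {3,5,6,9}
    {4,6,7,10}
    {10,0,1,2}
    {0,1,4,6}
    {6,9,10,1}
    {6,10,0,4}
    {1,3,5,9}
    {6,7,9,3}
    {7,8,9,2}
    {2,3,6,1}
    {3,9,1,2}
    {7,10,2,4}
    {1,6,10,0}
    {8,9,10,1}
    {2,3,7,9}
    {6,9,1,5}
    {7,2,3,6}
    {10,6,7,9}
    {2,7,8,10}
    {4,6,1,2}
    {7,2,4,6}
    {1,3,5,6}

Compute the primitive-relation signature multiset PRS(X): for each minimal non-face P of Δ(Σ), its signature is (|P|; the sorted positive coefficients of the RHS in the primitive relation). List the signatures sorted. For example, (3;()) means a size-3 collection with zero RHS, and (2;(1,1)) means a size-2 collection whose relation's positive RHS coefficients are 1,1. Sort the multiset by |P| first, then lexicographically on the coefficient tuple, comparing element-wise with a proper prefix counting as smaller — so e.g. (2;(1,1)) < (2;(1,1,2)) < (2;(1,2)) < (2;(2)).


Δ(Σ) — 11 vertices, 23 min non-faces:

  {1,7}:  v_{1} + v_{7} = 0  ⟹  sig = (2;())
  {3,10}:  v_{3} + v_{10} = 0  ⟹  sig = (2;())
  {4,9}:  v_{4} + v_{9} = v_{10}  ⟹  sig = (2;(1))
  {6,8}:  v_{6} + v_{8} = v_{10}  ⟹  sig = (2;(1))
  {0,3}:  v_{0} + v_{3} = v_{1} + v_{4}  ⟹  sig = (2;(1,1))
  {0,7}:  v_{0} + v_{7} = v_{4} + v_{10}  ⟹  sig = (2;(1,1))
  {2,5}:  v_{2} + v_{5} = v_{1} + v_{3}  ⟹  sig = (2;(1,1))
  {3,4}:  v_{3} + v_{4} = v_{2} + v_{6}  ⟹  sig = (2;(1,1))
  {3,8}:  v_{3} + v_{8} = v_{2} + v_{9}  ⟹  sig = (2;(1,1))
  {4,5}:  v_{4} + v_{5} = v_{1} + v_{6}  ⟹  sig = (2;(1,1))
  {5,8}:  v_{5} + v_{8} = v_{1} + v_{9}  ⟹  sig = (2;(1,1))
  {5,7}:  v_{5} + v_{7} = v_{3} + v_{6} + v_{9}  ⟹  sig = (2;(1,1,1))
  {5,10}:  v_{5} + v_{10} = v_{1} + v_{6} + v_{9}  ⟹  sig = (2;(1,1,1))
  {0,5}:  v_{0} + v_{5} = 2·v_{1} + v_{6} + v_{10}  ⟹  sig = (2;(1,1,2))
  {0,8}:  v_{0} + v_{8} = v_{1} + v_{2} + 3·v_{10}  ⟹  sig = (2;(1,1,3))
  {0,9}:  v_{0} + v_{9} = v_{1} + 2·v_{10}  ⟹  sig = (2;(1,2))
  {4,8}:  v_{4} + v_{8} = v_{2} + 2·v_{10}  ⟹  sig = (2;(1,2))
  {2,6,9}:  v_{2} + v_{6} + v_{9} = 0  ⟹  sig = (3;())
  {1,4,10}:  v_{1} + v_{4} + v_{10} = v_{0}  ⟹  sig = (3;(1))
  {2,6,10}:  v_{2} + v_{6} + v_{10} = v_{4}  ⟹  sig = (3;(1))
  {2,9,10}:  v_{2} + v_{9} + v_{10} = v_{8}  ⟹  sig = (3;(1))
  {0,2,6}:  v_{0} + v_{2} + v_{6} = v_{1} + 2·v_{4}  ⟹  sig = (3;(1,2))
  {1,3,6,9}:  v_{1} + v_{3} + v_{6} + v_{9} = v_{5}  ⟹  sig = (4;(1))

so the primitive-relation signature multiset is
    |P|=2: 17 collections, coeffs (), (), (1), (1), (1,1), (1,1), (1,1), (1,1), (1,1), (1,1), (1,1), (1,1,1), (1,1,1), (1,1,2), (1,1,3), (1,2), (1,2)
    |P|=3: 5 collections, coeffs (), (1), (1), (1), (1,2)
    |P|=4: 1 collection, coeffs (1)


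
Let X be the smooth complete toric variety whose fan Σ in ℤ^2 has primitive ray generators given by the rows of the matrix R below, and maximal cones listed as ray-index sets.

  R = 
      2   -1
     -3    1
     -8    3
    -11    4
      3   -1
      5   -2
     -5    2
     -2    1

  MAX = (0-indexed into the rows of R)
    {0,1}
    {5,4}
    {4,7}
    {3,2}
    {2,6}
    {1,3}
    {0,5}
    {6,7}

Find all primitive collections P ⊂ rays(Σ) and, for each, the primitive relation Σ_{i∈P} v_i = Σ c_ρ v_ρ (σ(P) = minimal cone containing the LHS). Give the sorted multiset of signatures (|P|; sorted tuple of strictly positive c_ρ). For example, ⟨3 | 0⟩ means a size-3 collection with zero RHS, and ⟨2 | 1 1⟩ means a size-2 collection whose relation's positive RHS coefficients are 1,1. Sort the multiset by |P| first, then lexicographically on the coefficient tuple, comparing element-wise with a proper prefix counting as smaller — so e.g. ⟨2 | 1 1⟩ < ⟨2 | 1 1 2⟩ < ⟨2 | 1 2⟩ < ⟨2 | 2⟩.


The 20 primitive collections of Σ (r=8, n=2):

  P = {0,7}:  v_{0} + v_{7} = 0 — sig = ⟨2 | 0⟩
  P = {1,4}:  v_{1} + v_{4} = 0 — sig = ⟨2 | 0⟩
  P = {5,6}:  v_{5} + v_{6} = 0 — sig = ⟨2 | 0⟩
  P = {0,4}:  v_{0} + v_{4} = v_{5} — sig = ⟨2 | 1⟩
  P = {0,6}:  v_{0} + v_{6} = v_{1} — sig = ⟨2 | 1⟩
  P = {1,2}:  v_{1} + v_{2} = v_{3} — sig = ⟨2 | 1⟩
  P = {1,5}:  v_{1} + v_{5} = v_{0} — sig = ⟨2 | 1⟩
  P = {1,6}:  v_{1} + v_{6} = v_{2} — sig = ⟨2 | 1⟩
  P = {1,7}:  v_{1} + v_{7} = v_{6} — sig = ⟨2 | 1⟩
  P = {2,4}:  v_{2} + v_{4} = v_{6} — sig = ⟨2 | 1⟩
  P = {2,5}:  v_{2} + v_{5} = v_{1} — sig = ⟨2 | 1⟩
  P = {3,4}:  v_{3} + v_{4} = v_{2} — sig = ⟨2 | 1⟩
  P = {4,6}:  v_{4} + v_{6} = v_{7} — sig = ⟨2 | 1⟩
  P = {5,7}:  v_{5} + v_{7} = v_{4} — sig = ⟨2 | 1⟩
  P = {3,7}:  v_{3} + v_{7} = v_{2} + v_{6} — sig = ⟨2 | 1 1⟩
  P = {0,2}:  v_{0} + v_{2} = 2·v_{1} — sig = ⟨2 | 2⟩
  P = {2,7}:  v_{2} + v_{7} = 2·v_{6} — sig = ⟨2 | 2⟩
  P = {3,5}:  v_{3} + v_{5} = 2·v_{1} — sig = ⟨2 | 2⟩
  P = {3,6}:  v_{3} + v_{6} = 2·v_{2} — sig = ⟨2 | 2⟩
  P = {0,3}:  v_{0} + v_{3} = 3·v_{1} — sig = ⟨2 | 3⟩

Hence PRS(X_Σ) =
{ ⟨2 | 0⟩ ×3,  ⟨2 | 1⟩ ×11,  ⟨2 | 1 1⟩,  ⟨2 | 2⟩ ×4,  ⟨2 | 3⟩ }
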